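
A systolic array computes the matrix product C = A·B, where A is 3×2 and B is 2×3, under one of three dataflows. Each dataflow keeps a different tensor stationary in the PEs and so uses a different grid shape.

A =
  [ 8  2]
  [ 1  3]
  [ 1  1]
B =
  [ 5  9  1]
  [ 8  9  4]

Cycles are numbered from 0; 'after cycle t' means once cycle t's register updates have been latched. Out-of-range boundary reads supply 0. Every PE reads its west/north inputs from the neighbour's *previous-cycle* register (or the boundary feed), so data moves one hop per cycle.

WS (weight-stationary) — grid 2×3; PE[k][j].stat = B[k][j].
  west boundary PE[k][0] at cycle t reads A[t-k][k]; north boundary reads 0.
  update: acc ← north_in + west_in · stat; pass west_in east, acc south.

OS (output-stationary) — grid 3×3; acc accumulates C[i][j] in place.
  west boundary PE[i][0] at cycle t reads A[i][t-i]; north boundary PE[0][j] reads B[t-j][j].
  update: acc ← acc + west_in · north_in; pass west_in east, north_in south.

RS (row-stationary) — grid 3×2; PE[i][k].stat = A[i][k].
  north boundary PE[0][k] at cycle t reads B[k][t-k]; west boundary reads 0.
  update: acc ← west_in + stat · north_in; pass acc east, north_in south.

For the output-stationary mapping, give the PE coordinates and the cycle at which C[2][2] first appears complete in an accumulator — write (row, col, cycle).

OS: C[2][2] accumulates in PE[2][2]:
  t=0 PE[2][2]: acc=0 h=0 v=0
  t=1 PE[2][2]: acc=0 h=0 v=0
  t=2 PE[2][2]: acc=0 h=0 v=0
  t=3 PE[2][2]: acc=0 h=0 v=0
  t=4 PE[2][2]: acc=1 h=1 v=1
  t=5 PE[2][2]: acc=5 h=1 v=4

(row, col, cycle) = (2, 2, 5)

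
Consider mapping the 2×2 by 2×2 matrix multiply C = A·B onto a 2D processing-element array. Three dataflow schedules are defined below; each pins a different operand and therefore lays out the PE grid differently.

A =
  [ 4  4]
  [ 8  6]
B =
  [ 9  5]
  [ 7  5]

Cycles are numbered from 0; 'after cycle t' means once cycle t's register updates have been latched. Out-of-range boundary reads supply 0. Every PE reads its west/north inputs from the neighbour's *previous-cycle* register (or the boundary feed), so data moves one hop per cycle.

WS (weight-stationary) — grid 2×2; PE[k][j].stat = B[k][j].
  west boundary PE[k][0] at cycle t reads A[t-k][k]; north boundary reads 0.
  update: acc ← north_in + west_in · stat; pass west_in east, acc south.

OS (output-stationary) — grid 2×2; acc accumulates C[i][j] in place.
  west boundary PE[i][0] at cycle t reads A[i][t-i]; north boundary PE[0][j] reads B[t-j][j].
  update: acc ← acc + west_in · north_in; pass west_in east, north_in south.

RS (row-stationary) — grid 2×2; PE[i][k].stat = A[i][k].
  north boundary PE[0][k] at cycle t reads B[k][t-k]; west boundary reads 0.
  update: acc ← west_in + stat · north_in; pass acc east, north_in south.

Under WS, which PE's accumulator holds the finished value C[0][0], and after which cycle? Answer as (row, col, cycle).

WS — PE[1][0] is where C[0][0] collects:
  @0  [1,0]  acc 0  |  →0  ↓0
  @1  [1,0]  acc 64  |  →4  ↓64

(row, col, cycle) = (1, 0, 1)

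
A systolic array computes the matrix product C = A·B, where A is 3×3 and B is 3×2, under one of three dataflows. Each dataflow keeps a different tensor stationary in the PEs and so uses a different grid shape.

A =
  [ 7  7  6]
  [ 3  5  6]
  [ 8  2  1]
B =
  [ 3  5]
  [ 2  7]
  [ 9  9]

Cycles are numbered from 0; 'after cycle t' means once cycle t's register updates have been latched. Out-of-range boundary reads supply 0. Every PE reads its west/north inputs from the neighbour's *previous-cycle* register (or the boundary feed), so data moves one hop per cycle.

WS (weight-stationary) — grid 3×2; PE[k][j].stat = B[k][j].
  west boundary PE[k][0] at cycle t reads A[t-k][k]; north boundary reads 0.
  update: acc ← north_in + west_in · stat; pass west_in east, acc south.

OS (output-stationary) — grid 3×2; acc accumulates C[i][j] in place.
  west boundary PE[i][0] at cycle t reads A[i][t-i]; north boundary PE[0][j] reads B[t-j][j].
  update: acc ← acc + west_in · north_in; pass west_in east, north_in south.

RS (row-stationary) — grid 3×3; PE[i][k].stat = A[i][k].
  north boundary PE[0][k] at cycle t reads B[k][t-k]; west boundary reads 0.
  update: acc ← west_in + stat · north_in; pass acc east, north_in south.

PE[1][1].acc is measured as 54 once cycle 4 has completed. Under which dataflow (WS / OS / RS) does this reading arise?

WS [3×2] PE[1][1] across cycles:
  @0  [1,1]  acc 0  |  →0  ↓0
  @1  [1,1]  acc 0  |  →0  ↓0
  @2  [1,1]  acc 84  |  →7  ↓84
  @3  [1,1]  acc 50  |  →5  ↓50
  @4  [1,1]  acc 54  |  →2  ↓54
OS [3×2] PE[1][1] across cycles:
  @0  [1,1]  acc 0  |  →0  ↓0
  @1  [1,1]  acc 0  |  →0  ↓0
  @2  [1,1]  acc 15  |  →3  ↓5
  @3  [1,1]  acc 50  |  →5  ↓7
  @4  [1,1]  acc 104  |  →6  ↓9
RS [3×3] PE[1][1] across cycles:
  @0  [1,1]  acc 0  |  →0  ↓0
  @1  [1,1]  acc 0  |  →0  ↓0
  @2  [1,1]  acc 19  |  →19  ↓2
  @3  [1,1]  acc 50  |  →50  ↓7
  @4  [1,1]  acc 0  |  →0  ↓0

dataflow = WS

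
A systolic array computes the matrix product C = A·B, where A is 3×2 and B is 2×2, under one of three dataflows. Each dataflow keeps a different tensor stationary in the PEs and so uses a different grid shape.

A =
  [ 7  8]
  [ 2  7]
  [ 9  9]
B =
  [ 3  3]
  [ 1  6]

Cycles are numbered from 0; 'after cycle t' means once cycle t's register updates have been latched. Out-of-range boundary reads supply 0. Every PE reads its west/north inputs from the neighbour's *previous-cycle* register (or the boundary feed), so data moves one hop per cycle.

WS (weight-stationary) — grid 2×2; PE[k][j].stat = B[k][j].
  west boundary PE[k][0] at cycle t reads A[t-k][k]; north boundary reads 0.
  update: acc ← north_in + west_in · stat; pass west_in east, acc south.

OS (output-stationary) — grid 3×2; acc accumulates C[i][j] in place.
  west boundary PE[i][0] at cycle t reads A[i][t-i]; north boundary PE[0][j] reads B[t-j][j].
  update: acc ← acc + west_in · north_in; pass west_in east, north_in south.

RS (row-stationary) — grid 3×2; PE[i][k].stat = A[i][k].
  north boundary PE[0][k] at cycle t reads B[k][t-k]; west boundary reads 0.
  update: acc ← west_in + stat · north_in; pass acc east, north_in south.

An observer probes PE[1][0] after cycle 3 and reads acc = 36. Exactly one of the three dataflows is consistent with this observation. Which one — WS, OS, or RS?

dataflow = WS

WS [2×2] PE[1][0] across cycles:
  0: (1,0).acc=0  regs=<0,0>
  1: (1,0).acc=29  regs=<8,29>
  2: (1,0).acc=13  regs=<7,13>
  3: (1,0).acc=36  regs=<9,36>
OS [3×2] PE[1][0] across cycles:
  0: (1,0).acc=0  regs=<0,0>
  1: (1,0).acc=6  regs=<2,3>
  2: (1,0).acc=13  regs=<7,1>
  3: (1,0).acc=13  regs=<0,0>
RS [3×2] PE[1][0] across cycles:
  0: (1,0).acc=0  regs=<0,0>
  1: (1,0).acc=6  regs=<6,3>
  2: (1,0).acc=6  regs=<6,3>
  3: (1,0).acc=0  regs=<0,0>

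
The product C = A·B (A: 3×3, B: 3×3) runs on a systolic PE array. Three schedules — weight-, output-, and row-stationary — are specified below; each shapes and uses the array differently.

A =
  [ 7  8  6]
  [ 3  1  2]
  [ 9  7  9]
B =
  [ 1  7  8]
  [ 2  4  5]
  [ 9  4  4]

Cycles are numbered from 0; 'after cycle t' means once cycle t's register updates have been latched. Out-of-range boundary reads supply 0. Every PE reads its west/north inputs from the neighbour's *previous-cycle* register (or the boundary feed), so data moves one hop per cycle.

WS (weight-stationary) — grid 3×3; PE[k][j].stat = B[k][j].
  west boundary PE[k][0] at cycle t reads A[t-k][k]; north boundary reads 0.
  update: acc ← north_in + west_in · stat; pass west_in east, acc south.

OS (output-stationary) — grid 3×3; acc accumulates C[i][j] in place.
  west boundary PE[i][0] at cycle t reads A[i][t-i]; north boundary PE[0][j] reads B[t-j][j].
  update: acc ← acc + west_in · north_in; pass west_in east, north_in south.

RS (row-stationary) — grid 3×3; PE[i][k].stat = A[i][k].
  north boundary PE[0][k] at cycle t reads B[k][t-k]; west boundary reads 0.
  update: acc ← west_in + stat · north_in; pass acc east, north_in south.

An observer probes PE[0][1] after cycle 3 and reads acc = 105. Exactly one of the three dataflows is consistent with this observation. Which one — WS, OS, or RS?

dataflow = OS

— WS: 3×3; PE[0][1] trace:
  c0 r0c1: 0 / 0 / 0
  c1 r0c1: 49 / 7 / 49
  c2 r0c1: 21 / 3 / 21
  c3 r0c1: 63 / 9 / 63
— OS: 3×3; PE[0][1] trace:
  c0 r0c1: 0 / 0 / 0
  c1 r0c1: 49 / 7 / 7
  c2 r0c1: 81 / 8 / 4
  c3 r0c1: 105 / 6 / 4
— RS: 3×3; PE[0][1] trace:
  c0 r0c1: 0 / 0 / 0
  c1 r0c1: 23 / 23 / 2
  c2 r0c1: 81 / 81 / 4
  c3 r0c1: 96 / 96 / 5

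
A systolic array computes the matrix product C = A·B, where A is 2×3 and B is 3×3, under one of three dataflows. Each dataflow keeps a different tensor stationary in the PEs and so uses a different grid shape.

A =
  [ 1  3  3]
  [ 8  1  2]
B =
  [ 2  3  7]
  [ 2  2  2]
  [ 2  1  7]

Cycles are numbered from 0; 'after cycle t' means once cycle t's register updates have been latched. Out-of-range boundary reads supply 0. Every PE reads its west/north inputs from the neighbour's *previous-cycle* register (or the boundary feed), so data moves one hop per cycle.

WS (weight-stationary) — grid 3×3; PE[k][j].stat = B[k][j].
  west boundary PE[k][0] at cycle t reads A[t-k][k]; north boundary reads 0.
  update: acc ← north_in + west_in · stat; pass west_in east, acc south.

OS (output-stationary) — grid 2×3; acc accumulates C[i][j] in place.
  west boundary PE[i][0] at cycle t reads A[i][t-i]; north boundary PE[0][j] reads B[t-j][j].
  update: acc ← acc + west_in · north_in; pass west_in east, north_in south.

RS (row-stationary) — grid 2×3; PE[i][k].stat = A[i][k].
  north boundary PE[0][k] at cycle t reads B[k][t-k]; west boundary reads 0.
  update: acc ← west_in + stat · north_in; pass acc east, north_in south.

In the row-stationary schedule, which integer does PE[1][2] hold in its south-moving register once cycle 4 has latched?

RS on a 2×3 grid — tracing PE[1][2] and its feeders:
  step 0 · PE0,2: acc=0; fwd→0 fwd↓0
  step 0 · PE1,1: acc=0; fwd→0 fwd↓0
  step 0 · PE1,2: acc=0; fwd→0 fwd↓0
  step 1 · PE0,2: acc=0; fwd→0 fwd↓0
  step 1 · PE1,1: acc=0; fwd→0 fwd↓0
  step 1 · PE1,2: acc=0; fwd→0 fwd↓0
  step 2 · PE0,2: acc=14; fwd→14 fwd↓2
  step 2 · PE1,1: acc=18; fwd→18 fwd↓2
  step 2 · PE1,2: acc=0; fwd→0 fwd↓0
  step 3 · PE0,2: acc=12; fwd→12 fwd↓1
  step 3 · PE1,1: acc=26; fwd→26 fwd↓2
  step 3 · PE1,2: acc=22; fwd→22 fwd↓2
  step 4 · PE0,2: acc=34; fwd→34 fwd↓7
  step 4 · PE1,1: acc=58; fwd→58 fwd↓2
  step 4 · PE1,2: acc=28; fwd→28 fwd↓1

register = 1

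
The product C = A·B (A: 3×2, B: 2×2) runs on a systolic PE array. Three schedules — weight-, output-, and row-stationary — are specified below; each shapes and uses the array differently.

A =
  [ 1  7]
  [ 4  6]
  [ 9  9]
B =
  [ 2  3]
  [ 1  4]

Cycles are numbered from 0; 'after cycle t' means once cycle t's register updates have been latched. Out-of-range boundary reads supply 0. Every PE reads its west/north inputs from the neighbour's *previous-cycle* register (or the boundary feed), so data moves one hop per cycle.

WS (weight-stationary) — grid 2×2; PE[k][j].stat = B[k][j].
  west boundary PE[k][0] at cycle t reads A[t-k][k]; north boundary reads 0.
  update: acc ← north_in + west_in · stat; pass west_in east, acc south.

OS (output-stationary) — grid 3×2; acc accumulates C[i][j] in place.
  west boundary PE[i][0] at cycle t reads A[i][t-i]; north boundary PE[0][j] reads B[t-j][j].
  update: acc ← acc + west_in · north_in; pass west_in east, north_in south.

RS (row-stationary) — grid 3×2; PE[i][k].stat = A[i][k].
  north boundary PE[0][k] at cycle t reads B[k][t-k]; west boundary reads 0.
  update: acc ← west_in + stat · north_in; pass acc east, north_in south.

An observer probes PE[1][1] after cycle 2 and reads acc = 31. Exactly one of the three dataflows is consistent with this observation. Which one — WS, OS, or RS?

WS (2×2 grid), PE[1][1]:
  [0] (1,1) acc=0 (h:0 v:0)
  [1] (1,1) acc=0 (h:0 v:0)
  [2] (1,1) acc=31 (h:7 v:31)
OS (3×2 grid), PE[1][1]:
  [0] (1,1) acc=0 (h:0 v:0)
  [1] (1,1) acc=0 (h:0 v:0)
  [2] (1,1) acc=12 (h:4 v:3)
RS (3×2 grid), PE[1][1]:
  [0] (1,1) acc=0 (h:0 v:0)
  [1] (1,1) acc=0 (h:0 v:0)
  [2] (1,1) acc=14 (h:14 v:1)

dataflow = WS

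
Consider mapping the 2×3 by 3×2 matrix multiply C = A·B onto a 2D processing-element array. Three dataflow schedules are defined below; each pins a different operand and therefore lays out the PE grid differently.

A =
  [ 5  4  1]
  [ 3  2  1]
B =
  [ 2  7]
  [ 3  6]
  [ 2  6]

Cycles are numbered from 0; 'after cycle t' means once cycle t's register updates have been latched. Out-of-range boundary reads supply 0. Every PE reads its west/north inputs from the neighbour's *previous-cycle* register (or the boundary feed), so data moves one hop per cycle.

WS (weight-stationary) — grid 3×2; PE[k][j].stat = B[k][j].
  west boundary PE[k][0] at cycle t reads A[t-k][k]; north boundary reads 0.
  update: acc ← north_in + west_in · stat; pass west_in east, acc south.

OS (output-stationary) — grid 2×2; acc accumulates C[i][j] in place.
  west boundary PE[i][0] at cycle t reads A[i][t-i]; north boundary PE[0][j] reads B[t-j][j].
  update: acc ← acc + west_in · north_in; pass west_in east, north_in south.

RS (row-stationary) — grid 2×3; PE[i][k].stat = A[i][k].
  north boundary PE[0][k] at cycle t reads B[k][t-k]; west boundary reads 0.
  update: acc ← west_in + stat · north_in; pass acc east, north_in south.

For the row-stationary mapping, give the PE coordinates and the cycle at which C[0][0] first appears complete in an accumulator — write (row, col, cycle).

(row, col, cycle) = (0, 2, 2)

Under RS, C[0][0] lands at PE[0][2]:
  step 0 · PE0,2: acc=0; fwd→0 fwd↓0
  step 1 · PE0,2: acc=0; fwd→0 fwd↓0
  step 2 · PE0,2: acc=24; fwd→24 fwd↓2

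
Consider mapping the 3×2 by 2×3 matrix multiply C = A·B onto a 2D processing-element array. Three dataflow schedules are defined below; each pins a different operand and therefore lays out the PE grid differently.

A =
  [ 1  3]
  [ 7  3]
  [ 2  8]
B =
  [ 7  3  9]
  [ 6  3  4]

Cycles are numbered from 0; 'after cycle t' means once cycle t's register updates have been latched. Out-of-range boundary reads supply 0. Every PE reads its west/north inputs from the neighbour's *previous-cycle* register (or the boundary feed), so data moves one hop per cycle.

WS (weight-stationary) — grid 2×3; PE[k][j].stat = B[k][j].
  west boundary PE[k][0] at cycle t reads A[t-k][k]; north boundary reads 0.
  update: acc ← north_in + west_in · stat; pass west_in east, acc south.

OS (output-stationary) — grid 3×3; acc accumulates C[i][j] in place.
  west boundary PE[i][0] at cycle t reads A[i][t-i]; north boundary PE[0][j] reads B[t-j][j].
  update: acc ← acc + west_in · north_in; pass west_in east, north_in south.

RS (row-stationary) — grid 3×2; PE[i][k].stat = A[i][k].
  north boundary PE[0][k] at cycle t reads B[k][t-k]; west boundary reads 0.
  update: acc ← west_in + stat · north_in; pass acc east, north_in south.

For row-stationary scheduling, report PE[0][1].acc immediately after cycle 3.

RS on a 3×2 grid — tracing PE[0][1] and its feeders:
  [0] (0,0) acc=7 (h:7 v:7)
  [0] (0,1) acc=0 (h:0 v:0)
  [1] (0,0) acc=3 (h:3 v:3)
  [1] (0,1) acc=25 (h:25 v:6)
  [2] (0,0) acc=9 (h:9 v:9)
  [2] (0,1) acc=12 (h:12 v:3)
  [3] (0,0) acc=0 (h:0 v:0)
  [3] (0,1) acc=21 (h:21 v:4)

PE[0][1].acc = 21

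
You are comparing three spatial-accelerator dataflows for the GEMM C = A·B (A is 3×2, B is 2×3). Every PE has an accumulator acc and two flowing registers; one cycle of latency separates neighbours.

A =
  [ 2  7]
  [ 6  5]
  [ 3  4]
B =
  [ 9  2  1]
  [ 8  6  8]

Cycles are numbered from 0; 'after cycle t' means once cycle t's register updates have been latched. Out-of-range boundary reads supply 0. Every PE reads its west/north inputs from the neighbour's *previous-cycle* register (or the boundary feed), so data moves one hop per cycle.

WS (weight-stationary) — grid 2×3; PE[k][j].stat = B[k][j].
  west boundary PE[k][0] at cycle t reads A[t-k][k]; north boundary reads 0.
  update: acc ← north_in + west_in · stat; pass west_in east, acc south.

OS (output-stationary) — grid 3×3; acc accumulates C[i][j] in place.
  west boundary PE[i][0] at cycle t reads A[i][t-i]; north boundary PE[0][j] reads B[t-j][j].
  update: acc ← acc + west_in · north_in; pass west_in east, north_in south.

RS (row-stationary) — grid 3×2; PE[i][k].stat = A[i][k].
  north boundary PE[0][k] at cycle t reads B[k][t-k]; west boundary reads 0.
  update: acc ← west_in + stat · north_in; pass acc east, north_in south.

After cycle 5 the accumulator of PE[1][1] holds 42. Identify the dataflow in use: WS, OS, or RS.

dataflow = OS

WS (2×3 grid), PE[1][1]:
  t=0 PE[1][1]: acc=0 h=0 v=0
  t=1 PE[1][1]: acc=0 h=0 v=0
  t=2 PE[1][1]: acc=46 h=7 v=46
  t=3 PE[1][1]: acc=42 h=5 v=42
  t=4 PE[1][1]: acc=30 h=4 v=30
  t=5 PE[1][1]: acc=0 h=0 v=0
OS (3×3 grid), PE[1][1]:
  t=0 PE[1][1]: acc=0 h=0 v=0
  t=1 PE[1][1]: acc=0 h=0 v=0
  t=2 PE[1][1]: acc=12 h=6 v=2
  t=3 PE[1][1]: acc=42 h=5 v=6
  t=4 PE[1][1]: acc=42 h=0 v=0
  t=5 PE[1][1]: acc=42 h=0 v=0
RS (3×2 grid), PE[1][1]:
  t=0 PE[1][1]: acc=0 h=0 v=0
  t=1 PE[1][1]: acc=0 h=0 v=0
  t=2 PE[1][1]: acc=94 h=94 v=8
  t=3 PE[1][1]: acc=42 h=42 v=6
  t=4 PE[1][1]: acc=46 h=46 v=8
  t=5 PE[1][1]: acc=0 h=0 v=0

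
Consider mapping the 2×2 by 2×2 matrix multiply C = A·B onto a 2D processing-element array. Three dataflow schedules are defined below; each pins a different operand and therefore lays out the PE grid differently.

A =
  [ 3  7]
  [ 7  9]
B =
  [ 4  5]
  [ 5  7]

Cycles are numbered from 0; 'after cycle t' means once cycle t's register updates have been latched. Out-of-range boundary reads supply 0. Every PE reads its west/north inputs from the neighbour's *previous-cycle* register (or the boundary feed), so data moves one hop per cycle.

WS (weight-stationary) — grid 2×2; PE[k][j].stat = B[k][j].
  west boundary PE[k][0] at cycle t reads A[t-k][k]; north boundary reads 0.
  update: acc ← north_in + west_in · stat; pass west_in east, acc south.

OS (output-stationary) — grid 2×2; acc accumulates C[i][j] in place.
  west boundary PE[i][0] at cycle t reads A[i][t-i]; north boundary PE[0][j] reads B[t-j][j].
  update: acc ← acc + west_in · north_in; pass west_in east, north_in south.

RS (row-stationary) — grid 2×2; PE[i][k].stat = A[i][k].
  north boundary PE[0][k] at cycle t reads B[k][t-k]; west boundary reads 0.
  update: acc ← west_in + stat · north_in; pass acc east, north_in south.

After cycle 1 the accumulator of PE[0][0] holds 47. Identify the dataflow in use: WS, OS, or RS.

dataflow = OS

Under WS (2×2), PE[0][0]:
  t=0 PE[0][0]: acc=12 h=3 v=12
  t=1 PE[0][0]: acc=28 h=7 v=28
Under OS (2×2), PE[0][0]:
  t=0 PE[0][0]: acc=12 h=3 v=4
  t=1 PE[0][0]: acc=47 h=7 v=5
Under RS (2×2), PE[0][0]:
  t=0 PE[0][0]: acc=12 h=12 v=4
  t=1 PE[0][0]: acc=15 h=15 v=5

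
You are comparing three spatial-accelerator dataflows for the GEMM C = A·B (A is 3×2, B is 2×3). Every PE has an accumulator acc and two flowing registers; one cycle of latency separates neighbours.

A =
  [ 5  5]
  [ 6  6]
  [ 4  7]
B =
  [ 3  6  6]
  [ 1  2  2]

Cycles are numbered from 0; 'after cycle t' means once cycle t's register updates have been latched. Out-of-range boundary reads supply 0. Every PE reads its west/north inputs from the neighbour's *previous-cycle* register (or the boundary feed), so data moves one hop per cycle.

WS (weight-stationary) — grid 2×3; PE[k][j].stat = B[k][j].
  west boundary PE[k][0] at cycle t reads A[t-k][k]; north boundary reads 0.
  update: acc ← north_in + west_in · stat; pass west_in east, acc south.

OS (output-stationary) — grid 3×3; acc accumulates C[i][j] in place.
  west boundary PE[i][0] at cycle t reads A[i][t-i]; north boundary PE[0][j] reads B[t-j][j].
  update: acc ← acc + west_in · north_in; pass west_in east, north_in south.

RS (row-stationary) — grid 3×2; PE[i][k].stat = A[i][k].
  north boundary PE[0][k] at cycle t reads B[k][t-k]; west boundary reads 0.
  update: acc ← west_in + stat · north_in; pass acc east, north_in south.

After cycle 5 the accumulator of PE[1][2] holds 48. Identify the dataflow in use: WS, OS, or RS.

Under WS (2×3), PE[1][2]:
  step 0 · PE1,2: acc=0; fwd→0 fwd↓0
  step 1 · PE1,2: acc=0; fwd→0 fwd↓0
  step 2 · PE1,2: acc=0; fwd→0 fwd↓0
  step 3 · PE1,2: acc=40; fwd→5 fwd↓40
  step 4 · PE1,2: acc=48; fwd→6 fwd↓48
  step 5 · PE1,2: acc=38; fwd→7 fwd↓38
Under OS (3×3), PE[1][2]:
  step 0 · PE1,2: acc=0; fwd→0 fwd↓0
  step 1 · PE1,2: acc=0; fwd→0 fwd↓0
  step 2 · PE1,2: acc=0; fwd→0 fwd↓0
  step 3 · PE1,2: acc=36; fwd→6 fwd↓6
  step 4 · PE1,2: acc=48; fwd→6 fwd↓2
  step 5 · PE1,2: acc=48; fwd→0 fwd↓0
RS: PE[1][2] is outside its 3×2 grid.

dataflow = OS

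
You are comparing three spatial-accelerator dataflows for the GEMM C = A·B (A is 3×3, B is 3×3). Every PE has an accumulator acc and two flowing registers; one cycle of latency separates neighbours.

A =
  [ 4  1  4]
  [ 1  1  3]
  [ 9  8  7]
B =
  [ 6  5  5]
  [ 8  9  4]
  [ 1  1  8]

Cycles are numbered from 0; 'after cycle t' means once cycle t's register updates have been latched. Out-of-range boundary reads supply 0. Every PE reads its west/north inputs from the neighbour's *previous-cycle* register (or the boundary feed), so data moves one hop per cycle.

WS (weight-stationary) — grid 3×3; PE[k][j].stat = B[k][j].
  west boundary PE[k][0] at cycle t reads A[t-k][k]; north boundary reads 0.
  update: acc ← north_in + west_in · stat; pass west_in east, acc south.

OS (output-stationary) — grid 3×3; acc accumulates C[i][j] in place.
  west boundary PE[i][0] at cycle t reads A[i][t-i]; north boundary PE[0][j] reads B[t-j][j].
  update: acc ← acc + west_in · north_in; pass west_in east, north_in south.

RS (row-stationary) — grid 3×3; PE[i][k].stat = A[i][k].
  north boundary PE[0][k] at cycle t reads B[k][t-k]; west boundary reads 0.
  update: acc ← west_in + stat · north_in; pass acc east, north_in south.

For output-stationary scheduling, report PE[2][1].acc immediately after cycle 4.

PE[2][1].acc = 117

OS (3×3). Following PE[2][1] plus its west/north inputs:
  cycle 0: PE[1][1] → acc 0, east 0, south 0
  cycle 0: PE[2][0] → acc 0, east 0, south 0
  cycle 0: PE[2][1] → acc 0, east 0, south 0
  cycle 1: PE[1][1] → acc 0, east 0, south 0
  cycle 1: PE[2][0] → acc 0, east 0, south 0
  cycle 1: PE[2][1] → acc 0, east 0, south 0
  cycle 2: PE[1][1] → acc 5, east 1, south 5
  cycle 2: PE[2][0] → acc 54, east 9, south 6
  cycle 2: PE[2][1] → acc 0, east 0, south 0
  cycle 3: PE[1][1] → acc 14, east 1, south 9
  cycle 3: PE[2][0] → acc 118, east 8, south 8
  cycle 3: PE[2][1] → acc 45, east 9, south 5
  cycle 4: PE[1][1] → acc 17, east 3, south 1
  cycle 4: PE[2][0] → acc 125, east 7, south 1
  cycle 4: PE[2][1] → acc 117, east 8, south 9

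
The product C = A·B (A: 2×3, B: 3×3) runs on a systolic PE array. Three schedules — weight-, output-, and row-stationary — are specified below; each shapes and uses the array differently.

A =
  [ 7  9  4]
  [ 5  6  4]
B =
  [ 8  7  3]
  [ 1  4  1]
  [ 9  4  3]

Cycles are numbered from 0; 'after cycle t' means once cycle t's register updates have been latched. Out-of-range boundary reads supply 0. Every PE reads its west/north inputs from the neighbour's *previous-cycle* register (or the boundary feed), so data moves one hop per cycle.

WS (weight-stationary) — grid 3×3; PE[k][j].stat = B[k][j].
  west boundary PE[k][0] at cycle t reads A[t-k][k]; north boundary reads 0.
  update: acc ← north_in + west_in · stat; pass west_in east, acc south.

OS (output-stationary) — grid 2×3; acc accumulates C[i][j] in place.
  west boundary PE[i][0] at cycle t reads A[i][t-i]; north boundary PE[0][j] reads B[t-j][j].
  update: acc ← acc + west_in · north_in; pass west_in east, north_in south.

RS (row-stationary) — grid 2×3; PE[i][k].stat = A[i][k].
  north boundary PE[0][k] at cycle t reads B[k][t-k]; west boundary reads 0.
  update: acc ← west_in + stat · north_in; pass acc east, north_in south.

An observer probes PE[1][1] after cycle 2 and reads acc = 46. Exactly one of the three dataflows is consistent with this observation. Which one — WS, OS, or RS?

WS [3×3] PE[1][1] across cycles:
  0: (1,1).acc=0  regs=<0,0>
  1: (1,1).acc=0  regs=<0,0>
  2: (1,1).acc=85  regs=<9,85>
OS [2×3] PE[1][1] across cycles:
  0: (1,1).acc=0  regs=<0,0>
  1: (1,1).acc=0  regs=<0,0>
  2: (1,1).acc=35  regs=<5,7>
RS [2×3] PE[1][1] across cycles:
  0: (1,1).acc=0  regs=<0,0>
  1: (1,1).acc=0  regs=<0,0>
  2: (1,1).acc=46  regs=<46,1>

dataflow = RS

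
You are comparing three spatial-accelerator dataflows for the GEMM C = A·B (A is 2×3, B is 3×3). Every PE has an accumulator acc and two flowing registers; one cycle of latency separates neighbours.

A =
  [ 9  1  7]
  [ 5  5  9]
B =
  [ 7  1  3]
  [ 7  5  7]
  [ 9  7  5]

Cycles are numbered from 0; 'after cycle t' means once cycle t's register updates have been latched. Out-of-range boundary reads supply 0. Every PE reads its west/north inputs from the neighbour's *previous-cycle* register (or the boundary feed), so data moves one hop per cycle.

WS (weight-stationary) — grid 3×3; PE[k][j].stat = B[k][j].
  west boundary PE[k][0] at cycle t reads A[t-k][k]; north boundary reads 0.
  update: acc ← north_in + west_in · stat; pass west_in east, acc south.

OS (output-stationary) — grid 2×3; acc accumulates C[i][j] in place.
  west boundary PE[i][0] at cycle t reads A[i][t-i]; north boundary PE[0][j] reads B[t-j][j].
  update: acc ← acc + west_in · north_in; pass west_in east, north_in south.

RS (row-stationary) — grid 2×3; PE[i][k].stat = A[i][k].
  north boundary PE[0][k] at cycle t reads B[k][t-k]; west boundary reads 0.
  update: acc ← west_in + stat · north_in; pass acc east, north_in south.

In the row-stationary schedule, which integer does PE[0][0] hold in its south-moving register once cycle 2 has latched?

RS (2×3). Following PE[0][0] plus its west/north inputs:
  0: (0,0).acc=63  regs=<63,7>
  1: (0,0).acc=9  regs=<9,1>
  2: (0,0).acc=27  regs=<27,3>

register = 3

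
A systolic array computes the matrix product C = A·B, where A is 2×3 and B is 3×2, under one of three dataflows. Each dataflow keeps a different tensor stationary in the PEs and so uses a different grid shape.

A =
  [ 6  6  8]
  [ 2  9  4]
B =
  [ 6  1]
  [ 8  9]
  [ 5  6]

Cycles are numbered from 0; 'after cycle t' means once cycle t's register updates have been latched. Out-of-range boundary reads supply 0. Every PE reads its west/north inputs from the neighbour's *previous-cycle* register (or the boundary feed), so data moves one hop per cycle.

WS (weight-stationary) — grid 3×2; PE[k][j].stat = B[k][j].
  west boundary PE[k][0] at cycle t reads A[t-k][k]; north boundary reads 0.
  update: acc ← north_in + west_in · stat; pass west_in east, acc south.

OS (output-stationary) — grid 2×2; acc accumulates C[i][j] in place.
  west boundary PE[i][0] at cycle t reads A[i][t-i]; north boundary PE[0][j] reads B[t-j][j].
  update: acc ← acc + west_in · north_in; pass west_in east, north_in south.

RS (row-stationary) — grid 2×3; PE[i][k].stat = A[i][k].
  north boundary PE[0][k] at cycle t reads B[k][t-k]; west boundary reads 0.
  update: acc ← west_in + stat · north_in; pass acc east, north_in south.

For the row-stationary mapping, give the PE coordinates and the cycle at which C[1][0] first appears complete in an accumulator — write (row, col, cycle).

(row, col, cycle) = (1, 2, 3)

RS — PE[1][2] is where C[1][0] collects:
  [0] (1,2) acc=0 (h:0 v:0)
  [1] (1,2) acc=0 (h:0 v:0)
  [2] (1,2) acc=0 (h:0 v:0)
  [3] (1,2) acc=104 (h:104 v:5)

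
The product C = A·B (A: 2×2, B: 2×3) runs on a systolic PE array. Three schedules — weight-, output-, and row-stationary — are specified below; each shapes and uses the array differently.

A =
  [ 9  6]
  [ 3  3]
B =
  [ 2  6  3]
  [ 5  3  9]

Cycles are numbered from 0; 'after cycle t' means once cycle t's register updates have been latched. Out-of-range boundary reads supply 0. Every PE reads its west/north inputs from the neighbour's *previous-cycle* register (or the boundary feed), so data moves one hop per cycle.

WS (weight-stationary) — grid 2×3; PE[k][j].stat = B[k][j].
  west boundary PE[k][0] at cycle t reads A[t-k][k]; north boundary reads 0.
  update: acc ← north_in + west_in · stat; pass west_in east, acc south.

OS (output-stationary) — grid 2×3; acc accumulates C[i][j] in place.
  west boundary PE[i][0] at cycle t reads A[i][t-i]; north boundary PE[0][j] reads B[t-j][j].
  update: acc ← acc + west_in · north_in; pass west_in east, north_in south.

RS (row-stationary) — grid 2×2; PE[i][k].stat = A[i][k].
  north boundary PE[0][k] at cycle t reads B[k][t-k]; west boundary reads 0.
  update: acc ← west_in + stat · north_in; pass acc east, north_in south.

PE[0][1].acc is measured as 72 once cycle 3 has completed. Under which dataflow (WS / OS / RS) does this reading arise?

WS (2×3 grid), PE[0][1]:
  c0 r0c1: 0 / 0 / 0
  c1 r0c1: 54 / 9 / 54
  c2 r0c1: 18 / 3 / 18
  c3 r0c1: 0 / 0 / 0
OS (2×3 grid), PE[0][1]:
  c0 r0c1: 0 / 0 / 0
  c1 r0c1: 54 / 9 / 6
  c2 r0c1: 72 / 6 / 3
  c3 r0c1: 72 / 0 / 0
RS (2×2 grid), PE[0][1]:
  c0 r0c1: 0 / 0 / 0
  c1 r0c1: 48 / 48 / 5
  c2 r0c1: 72 / 72 / 3
  c3 r0c1: 81 / 81 / 9

dataflow = OS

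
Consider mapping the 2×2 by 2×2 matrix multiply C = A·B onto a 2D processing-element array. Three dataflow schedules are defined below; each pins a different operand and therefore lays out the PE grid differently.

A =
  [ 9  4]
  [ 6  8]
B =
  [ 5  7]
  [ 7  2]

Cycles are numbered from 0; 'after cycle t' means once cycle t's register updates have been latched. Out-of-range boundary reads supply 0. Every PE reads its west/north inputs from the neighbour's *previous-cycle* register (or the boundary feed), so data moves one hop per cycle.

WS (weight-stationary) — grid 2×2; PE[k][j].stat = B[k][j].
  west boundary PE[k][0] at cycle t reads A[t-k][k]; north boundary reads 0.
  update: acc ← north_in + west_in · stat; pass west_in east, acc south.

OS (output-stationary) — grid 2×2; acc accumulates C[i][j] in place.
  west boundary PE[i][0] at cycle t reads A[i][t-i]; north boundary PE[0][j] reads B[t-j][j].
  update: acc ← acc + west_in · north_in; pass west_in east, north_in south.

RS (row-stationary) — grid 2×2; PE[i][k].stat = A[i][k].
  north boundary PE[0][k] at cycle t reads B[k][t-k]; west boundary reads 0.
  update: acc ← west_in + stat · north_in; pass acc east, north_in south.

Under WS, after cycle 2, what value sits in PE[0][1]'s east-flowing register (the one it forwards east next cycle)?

register = 6

WS 2×2: PE[0][1] cycle-by-cycle (with neighbour feeds):
  @0  [0,0]  acc 45  |  →9  ↓45
  @0  [0,1]  acc 0  |  →0  ↓0
  @1  [0,0]  acc 30  |  →6  ↓30
  @1  [0,1]  acc 63  |  →9  ↓63
  @2  [0,0]  acc 0  |  →0  ↓0
  @2  [0,1]  acc 42  |  →6  ↓42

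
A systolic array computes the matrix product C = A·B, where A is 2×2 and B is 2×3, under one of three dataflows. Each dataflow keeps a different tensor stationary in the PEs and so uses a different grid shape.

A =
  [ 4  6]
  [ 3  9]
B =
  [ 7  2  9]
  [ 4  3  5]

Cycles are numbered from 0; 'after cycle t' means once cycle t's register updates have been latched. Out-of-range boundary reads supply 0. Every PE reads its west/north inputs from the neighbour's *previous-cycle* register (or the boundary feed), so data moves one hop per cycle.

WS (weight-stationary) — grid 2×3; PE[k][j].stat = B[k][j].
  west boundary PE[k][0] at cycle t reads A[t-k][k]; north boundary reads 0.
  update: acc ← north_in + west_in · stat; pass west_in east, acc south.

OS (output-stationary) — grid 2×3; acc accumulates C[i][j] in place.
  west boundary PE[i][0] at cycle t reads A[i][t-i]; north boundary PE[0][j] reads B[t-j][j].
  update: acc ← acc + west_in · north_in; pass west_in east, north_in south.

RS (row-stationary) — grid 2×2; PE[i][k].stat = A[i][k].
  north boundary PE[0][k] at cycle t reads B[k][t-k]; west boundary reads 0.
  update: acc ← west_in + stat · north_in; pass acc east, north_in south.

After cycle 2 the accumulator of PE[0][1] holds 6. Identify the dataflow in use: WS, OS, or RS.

dataflow = WS

WS (2×3 grid), PE[0][1]:
  step 0 · PE0,1: acc=0; fwd→0 fwd↓0
  step 1 · PE0,1: acc=8; fwd→4 fwd↓8
  step 2 · PE0,1: acc=6; fwd→3 fwd↓6
OS (2×3 grid), PE[0][1]:
  step 0 · PE0,1: acc=0; fwd→0 fwd↓0
  step 1 · PE0,1: acc=8; fwd→4 fwd↓2
  step 2 · PE0,1: acc=26; fwd→6 fwd↓3
RS (2×2 grid), PE[0][1]:
  step 0 · PE0,1: acc=0; fwd→0 fwd↓0
  step 1 · PE0,1: acc=52; fwd→52 fwd↓4
  step 2 · PE0,1: acc=26; fwd→26 fwd↓3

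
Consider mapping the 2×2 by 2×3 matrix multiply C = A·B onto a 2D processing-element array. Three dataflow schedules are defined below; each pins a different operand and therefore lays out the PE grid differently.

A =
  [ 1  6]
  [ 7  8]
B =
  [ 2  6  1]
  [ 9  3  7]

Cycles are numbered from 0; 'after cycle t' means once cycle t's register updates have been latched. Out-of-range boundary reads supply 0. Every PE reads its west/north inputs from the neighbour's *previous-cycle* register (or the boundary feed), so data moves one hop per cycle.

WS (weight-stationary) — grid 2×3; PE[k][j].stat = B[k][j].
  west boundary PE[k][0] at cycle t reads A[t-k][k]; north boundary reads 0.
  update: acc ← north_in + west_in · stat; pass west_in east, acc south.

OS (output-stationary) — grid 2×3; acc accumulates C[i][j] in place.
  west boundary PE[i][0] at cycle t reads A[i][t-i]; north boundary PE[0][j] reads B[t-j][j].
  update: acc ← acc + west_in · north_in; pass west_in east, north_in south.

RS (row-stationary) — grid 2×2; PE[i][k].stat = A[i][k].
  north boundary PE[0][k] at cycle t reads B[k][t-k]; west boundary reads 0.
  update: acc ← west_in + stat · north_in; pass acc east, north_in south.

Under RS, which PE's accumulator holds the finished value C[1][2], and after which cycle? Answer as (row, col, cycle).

(row, col, cycle) = (1, 1, 4)

RS: C[1][2] accumulates in PE[1][1]:
  step 0 · PE1,1: acc=0; fwd→0 fwd↓0
  step 1 · PE1,1: acc=0; fwd→0 fwd↓0
  step 2 · PE1,1: acc=86; fwd→86 fwd↓9
  step 3 · PE1,1: acc=66; fwd→66 fwd↓3
  step 4 · PE1,1: acc=63; fwd→63 fwd↓7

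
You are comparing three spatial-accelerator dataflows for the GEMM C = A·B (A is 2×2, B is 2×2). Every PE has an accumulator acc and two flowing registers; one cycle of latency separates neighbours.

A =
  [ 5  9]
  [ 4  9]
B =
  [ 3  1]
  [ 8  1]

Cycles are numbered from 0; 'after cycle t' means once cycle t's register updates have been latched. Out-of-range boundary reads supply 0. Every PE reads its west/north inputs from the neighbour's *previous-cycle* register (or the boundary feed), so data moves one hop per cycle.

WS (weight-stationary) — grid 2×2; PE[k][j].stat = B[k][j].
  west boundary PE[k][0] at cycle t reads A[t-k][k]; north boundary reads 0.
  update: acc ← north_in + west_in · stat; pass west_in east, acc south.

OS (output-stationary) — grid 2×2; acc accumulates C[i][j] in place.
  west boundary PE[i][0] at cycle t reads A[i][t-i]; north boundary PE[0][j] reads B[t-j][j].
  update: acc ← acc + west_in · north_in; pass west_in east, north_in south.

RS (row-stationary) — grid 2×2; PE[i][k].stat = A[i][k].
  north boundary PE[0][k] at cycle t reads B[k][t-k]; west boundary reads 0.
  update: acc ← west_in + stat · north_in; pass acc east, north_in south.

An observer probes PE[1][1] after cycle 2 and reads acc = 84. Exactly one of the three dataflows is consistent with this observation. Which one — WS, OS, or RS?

— WS: 2×2; PE[1][1] trace:
  after 0 — PE[1][1] acc=0, pass-E 0, pass-S 0
  after 1 — PE[1][1] acc=0, pass-E 0, pass-S 0
  after 2 — PE[1][1] acc=14, pass-E 9, pass-S 14
— OS: 2×2; PE[1][1] trace:
  after 0 — PE[1][1] acc=0, pass-E 0, pass-S 0
  after 1 — PE[1][1] acc=0, pass-E 0, pass-S 0
  after 2 — PE[1][1] acc=4, pass-E 4, pass-S 1
— RS: 2×2; PE[1][1] trace:
  after 0 — PE[1][1] acc=0, pass-E 0, pass-S 0
  after 1 — PE[1][1] acc=0, pass-E 0, pass-S 0
  after 2 — PE[1][1] acc=84, pass-E 84, pass-S 8

dataflow = RS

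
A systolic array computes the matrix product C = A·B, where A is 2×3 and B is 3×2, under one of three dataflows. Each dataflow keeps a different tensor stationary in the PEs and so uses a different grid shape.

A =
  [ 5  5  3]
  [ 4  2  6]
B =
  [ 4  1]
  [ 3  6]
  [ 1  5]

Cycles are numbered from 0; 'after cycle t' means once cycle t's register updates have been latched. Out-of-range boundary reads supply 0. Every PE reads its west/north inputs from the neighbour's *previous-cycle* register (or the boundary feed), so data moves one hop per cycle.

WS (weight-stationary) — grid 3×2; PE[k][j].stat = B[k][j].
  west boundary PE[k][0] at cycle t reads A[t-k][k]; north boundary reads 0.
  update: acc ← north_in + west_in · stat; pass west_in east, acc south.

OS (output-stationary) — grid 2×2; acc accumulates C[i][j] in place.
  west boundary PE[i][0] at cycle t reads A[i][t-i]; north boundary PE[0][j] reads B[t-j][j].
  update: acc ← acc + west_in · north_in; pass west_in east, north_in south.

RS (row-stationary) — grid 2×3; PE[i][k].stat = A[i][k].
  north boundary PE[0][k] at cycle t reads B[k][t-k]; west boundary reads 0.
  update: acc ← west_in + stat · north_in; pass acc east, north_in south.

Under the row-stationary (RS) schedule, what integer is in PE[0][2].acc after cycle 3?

PE[0][2].acc = 50

RS 2×3: PE[0][2] cycle-by-cycle (with neighbour feeds):
  0: (0,1).acc=0  regs=<0,0>
  0: (0,2).acc=0  regs=<0,0>
  1: (0,1).acc=35  regs=<35,3>
  1: (0,2).acc=0  regs=<0,0>
  2: (0,1).acc=35  regs=<35,6>
  2: (0,2).acc=38  regs=<38,1>
  3: (0,1).acc=0  regs=<0,0>
  3: (0,2).acc=50  regs=<50,5>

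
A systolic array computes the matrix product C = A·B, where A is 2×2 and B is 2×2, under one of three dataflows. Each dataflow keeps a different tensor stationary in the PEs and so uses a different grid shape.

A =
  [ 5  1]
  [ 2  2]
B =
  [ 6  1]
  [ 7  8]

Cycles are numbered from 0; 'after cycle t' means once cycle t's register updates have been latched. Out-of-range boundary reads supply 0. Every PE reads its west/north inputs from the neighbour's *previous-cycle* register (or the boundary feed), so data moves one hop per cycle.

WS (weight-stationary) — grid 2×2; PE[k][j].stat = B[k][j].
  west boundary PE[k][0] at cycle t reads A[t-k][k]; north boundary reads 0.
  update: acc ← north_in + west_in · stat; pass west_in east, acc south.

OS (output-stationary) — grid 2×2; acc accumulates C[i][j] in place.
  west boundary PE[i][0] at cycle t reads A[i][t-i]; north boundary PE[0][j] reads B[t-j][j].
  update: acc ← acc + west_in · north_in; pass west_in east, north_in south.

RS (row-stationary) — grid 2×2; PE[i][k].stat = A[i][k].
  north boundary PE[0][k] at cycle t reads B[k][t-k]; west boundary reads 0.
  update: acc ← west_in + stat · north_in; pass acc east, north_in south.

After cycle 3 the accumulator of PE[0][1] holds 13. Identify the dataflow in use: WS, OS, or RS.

dataflow = OS

WS [2×2] PE[0][1] across cycles:
  @0  [0,1]  acc 0  |  →0  ↓0
  @1  [0,1]  acc 5  |  →5  ↓5
  @2  [0,1]  acc 2  |  →2  ↓2
  @3  [0,1]  acc 0  |  →0  ↓0
OS [2×2] PE[0][1] across cycles:
  @0  [0,1]  acc 0  |  →0  ↓0
  @1  [0,1]  acc 5  |  →5  ↓1
  @2  [0,1]  acc 13  |  →1  ↓8
  @3  [0,1]  acc 13  |  →0  ↓0
RS [2×2] PE[0][1] across cycles:
  @0  [0,1]  acc 0  |  →0  ↓0
  @1  [0,1]  acc 37  |  →37  ↓7
  @2  [0,1]  acc 13  |  →13  ↓8
  @3  [0,1]  acc 0  |  →0  ↓0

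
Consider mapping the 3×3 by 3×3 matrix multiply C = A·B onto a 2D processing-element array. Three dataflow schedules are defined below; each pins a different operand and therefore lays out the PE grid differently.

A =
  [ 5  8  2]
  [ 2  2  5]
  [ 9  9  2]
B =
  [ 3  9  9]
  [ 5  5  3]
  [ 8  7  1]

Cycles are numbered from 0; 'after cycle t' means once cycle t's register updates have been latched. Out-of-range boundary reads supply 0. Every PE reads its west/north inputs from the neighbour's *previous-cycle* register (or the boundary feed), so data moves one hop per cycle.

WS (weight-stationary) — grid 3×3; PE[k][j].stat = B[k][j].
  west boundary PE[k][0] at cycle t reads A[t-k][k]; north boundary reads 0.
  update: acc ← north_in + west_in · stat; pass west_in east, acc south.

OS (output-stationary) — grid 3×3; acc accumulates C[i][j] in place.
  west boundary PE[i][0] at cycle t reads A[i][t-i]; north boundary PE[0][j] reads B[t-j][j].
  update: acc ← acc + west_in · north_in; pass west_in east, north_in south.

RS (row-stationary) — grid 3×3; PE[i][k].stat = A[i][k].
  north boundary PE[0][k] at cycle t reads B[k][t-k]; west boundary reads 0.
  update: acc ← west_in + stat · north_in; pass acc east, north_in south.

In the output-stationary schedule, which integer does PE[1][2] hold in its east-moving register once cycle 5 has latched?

Tracing OS — 3×3 array, target PE[1][2]:
  [0] (0,2) acc=0 (h:0 v:0)
  [0] (1,1) acc=0 (h:0 v:0)
  [0] (1,2) acc=0 (h:0 v:0)
  [1] (0,2) acc=0 (h:0 v:0)
  [1] (1,1) acc=0 (h:0 v:0)
  [1] (1,2) acc=0 (h:0 v:0)
  [2] (0,2) acc=45 (h:5 v:9)
  [2] (1,1) acc=18 (h:2 v:9)
  [2] (1,2) acc=0 (h:0 v:0)
  [3] (0,2) acc=69 (h:8 v:3)
  [3] (1,1) acc=28 (h:2 v:5)
  [3] (1,2) acc=18 (h:2 v:9)
  [4] (0,2) acc=71 (h:2 v:1)
  [4] (1,1) acc=63 (h:5 v:7)
  [4] (1,2) acc=24 (h:2 v:3)
  [5] (0,2) acc=71 (h:0 v:0)
  [5] (1,1) acc=63 (h:0 v:0)
  [5] (1,2) acc=29 (h:5 v:1)

register = 5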